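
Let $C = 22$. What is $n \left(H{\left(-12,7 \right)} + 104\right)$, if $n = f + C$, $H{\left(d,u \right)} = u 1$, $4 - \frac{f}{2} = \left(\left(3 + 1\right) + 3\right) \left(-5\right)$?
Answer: $11100$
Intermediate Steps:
$f = 78$ ($f = 8 - 2 \left(\left(3 + 1\right) + 3\right) \left(-5\right) = 8 - 2 \left(4 + 3\right) \left(-5\right) = 8 - 2 \cdot 7 \left(-5\right) = 8 - -70 = 8 + 70 = 78$)
$H{\left(d,u \right)} = u$
$n = 100$ ($n = 78 + 22 = 100$)
$n \left(H{\left(-12,7 \right)} + 104\right) = 100 \left(7 + 104\right) = 100 \cdot 111 = 11100$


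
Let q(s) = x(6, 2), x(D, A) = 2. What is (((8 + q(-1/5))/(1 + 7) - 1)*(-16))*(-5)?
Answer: 20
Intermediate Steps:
q(s) = 2
(((8 + q(-1/5))/(1 + 7) - 1)*(-16))*(-5) = (((8 + 2)/(1 + 7) - 1)*(-16))*(-5) = ((10/8 - 1)*(-16))*(-5) = ((10*(1/8) - 1)*(-16))*(-5) = ((5/4 - 1)*(-16))*(-5) = ((1/4)*(-16))*(-5) = -4*(-5) = 20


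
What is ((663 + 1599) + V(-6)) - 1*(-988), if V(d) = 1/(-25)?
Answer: 81249/25 ≈ 3250.0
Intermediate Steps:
V(d) = -1/25
((663 + 1599) + V(-6)) - 1*(-988) = ((663 + 1599) - 1/25) - 1*(-988) = (2262 - 1/25) + 988 = 56549/25 + 988 = 81249/25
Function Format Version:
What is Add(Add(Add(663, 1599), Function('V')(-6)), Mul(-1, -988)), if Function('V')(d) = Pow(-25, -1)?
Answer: Rational(81249, 25) ≈ 3250.0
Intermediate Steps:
Function('V')(d) = Rational(-1, 25)
Add(Add(Add(663, 1599), Function('V')(-6)), Mul(-1, -988)) = Add(Add(Add(663, 1599), Rational(-1, 25)), Mul(-1, -988)) = Add(Add(2262, Rational(-1, 25)), 988) = Add(Rational(56549, 25), 988) = Rational(81249, 25)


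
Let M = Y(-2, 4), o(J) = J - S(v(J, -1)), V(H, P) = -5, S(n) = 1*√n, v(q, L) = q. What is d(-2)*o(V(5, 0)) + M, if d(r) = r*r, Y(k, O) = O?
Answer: -16 - 4*I*√5 ≈ -16.0 - 8.9443*I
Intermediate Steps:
S(n) = √n
o(J) = J - √J
M = 4
d(r) = r²
d(-2)*o(V(5, 0)) + M = (-2)²*(-5 - √(-5)) + 4 = 4*(-5 - I*√5) + 4 = (-20 - 4*I*√5) + 4 = -16 - 4*I*√5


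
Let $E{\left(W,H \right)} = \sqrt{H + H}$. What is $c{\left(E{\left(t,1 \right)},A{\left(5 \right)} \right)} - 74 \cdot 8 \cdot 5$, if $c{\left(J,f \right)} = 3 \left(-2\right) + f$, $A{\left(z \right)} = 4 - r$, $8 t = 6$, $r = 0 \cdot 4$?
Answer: $-2962$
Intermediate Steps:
$r = 0$
$t = \frac{3}{4}$ ($t = \frac{1}{8} \cdot 6 = \frac{3}{4} \approx 0.75$)
$E{\left(W,H \right)} = \sqrt{2} \sqrt{H}$ ($E{\left(W,H \right)} = \sqrt{2 H} = \sqrt{2} \sqrt{H}$)
$A{\left(z \right)} = 4$ ($A{\left(z \right)} = 4 - 0 = 4 + 0 = 4$)
$c{\left(J,f \right)} = -6 + f$
$c{\left(E{\left(t,1 \right)},A{\left(5 \right)} \right)} - 74 \cdot 8 \cdot 5 = \left(-6 + 4\right) - 74 \cdot 8 \cdot 5 = -2 - 2960 = -2962$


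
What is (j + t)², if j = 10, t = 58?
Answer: 4624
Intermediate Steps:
(j + t)² = (10 + 58)² = 68² = 4624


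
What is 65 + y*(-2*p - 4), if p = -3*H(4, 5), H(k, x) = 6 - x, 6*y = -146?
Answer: 49/3 ≈ 16.333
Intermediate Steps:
y = -73/3 (y = (⅙)*(-146) = -73/3 ≈ -24.333)
p = -3 (p = -3*(6 - 1*5) = -3*(6 - 5) = -3*1 = -3)
65 + y*(-2*p - 4) = 65 - 73*(-2*(-3) - 4)/3 = 65 - 73*(6 - 4)/3 = 65 - 73/3*2 = 65 - 146/3 = 49/3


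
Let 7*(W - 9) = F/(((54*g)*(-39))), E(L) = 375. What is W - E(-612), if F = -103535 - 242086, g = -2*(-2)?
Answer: -7078889/19656 ≈ -360.14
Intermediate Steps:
g = 4
F = -345621
W = 292111/19656 (W = 9 + (-345621/((54*4)*(-39)))/7 = 9 + (-345621/(216*(-39)))/7 = 9 + (-345621/(-8424))/7 = 9 + (-345621*(-1/8424))/7 = 9 + (⅐)*(115207/2808) = 9 + 115207/19656 = 292111/19656 ≈ 14.861)
W - E(-612) = 292111/19656 - 1*375 = 292111/19656 - 375 = -7078889/19656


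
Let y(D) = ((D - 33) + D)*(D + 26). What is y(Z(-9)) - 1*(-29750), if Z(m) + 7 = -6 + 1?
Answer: 28952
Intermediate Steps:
Z(m) = -12 (Z(m) = -7 + (-6 + 1) = -7 - 5 = -12)
y(D) = (-33 + 2*D)*(26 + D) (y(D) = ((-33 + D) + D)*(26 + D) = (-33 + 2*D)*(26 + D))
y(Z(-9)) - 1*(-29750) = (-858 + 2*(-12)² + 19*(-12)) - 1*(-29750) = (-858 + 2*144 - 228) + 29750 = (-858 + 288 - 228) + 29750 = -798 + 29750 = 28952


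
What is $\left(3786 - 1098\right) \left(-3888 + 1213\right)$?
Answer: $-7190400$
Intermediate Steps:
$\left(3786 - 1098\right) \left(-3888 + 1213\right) = 2688 \left(-2675\right) = -7190400$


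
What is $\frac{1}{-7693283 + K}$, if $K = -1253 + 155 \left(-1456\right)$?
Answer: $- \frac{1}{7920216} \approx -1.2626 \cdot 10^{-7}$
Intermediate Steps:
$K = -226933$ ($K = -1253 - 225680 = -226933$)
$\frac{1}{-7693283 + K} = \frac{1}{-7693283 - 226933} = \frac{1}{-7920216} = - \frac{1}{7920216}$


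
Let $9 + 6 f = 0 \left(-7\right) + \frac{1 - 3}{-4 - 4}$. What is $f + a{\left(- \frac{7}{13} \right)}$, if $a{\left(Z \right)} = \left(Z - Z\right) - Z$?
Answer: $- \frac{287}{312} \approx -0.91987$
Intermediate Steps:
$f = - \frac{35}{24}$ ($f = - \frac{3}{2} + \frac{0 \left(-7\right) + \frac{1 - 3}{-4 - 4}}{6} = - \frac{3}{2} + \frac{0 - \frac{2}{-8}}{6} = - \frac{3}{2} + \frac{0 - - \frac{1}{4}}{6} = - \frac{3}{2} + \frac{0 + \frac{1}{4}}{6} = - \frac{3}{2} + \frac{1}{6} \cdot \frac{1}{4} = - \frac{3}{2} + \frac{1}{24} = - \frac{35}{24} \approx -1.4583$)
$a{\left(Z \right)} = - Z$ ($a{\left(Z \right)} = 0 - Z = - Z$)
$f + a{\left(- \frac{7}{13} \right)} = - \frac{35}{24} - - \frac{7}{13} = - \frac{35}{24} + \frac{7}{13} = - \frac{287}{312}$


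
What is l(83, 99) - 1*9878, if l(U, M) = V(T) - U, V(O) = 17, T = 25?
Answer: -9944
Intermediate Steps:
l(U, M) = 17 - U
l(83, 99) - 1*9878 = (17 - 1*83) - 1*9878 = (17 - 83) - 9878 = -66 - 9878 = -9944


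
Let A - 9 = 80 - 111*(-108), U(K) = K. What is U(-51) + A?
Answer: 12026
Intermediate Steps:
A = 12077 (A = 9 + (80 - 111*(-108)) = 9 + (80 + 11988) = 9 + 12068 = 12077)
U(-51) + A = -51 + 12077 = 12026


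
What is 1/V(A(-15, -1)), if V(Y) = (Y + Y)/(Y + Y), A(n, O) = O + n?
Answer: 1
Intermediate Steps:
V(Y) = 1 (V(Y) = (2*Y)/((2*Y)) = (2*Y)*(1/(2*Y)) = 1)
1/V(A(-15, -1)) = 1/1 = 1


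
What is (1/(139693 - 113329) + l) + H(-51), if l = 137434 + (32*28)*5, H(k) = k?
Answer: 3740076133/26364 ≈ 1.4186e+5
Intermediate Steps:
l = 141914 (l = 137434 + 896*5 = 137434 + 4480 = 141914)
(1/(139693 - 113329) + l) + H(-51) = (1/(139693 - 113329) + 141914) - 51 = (1/26364 + 141914) - 51 = 3741420697/26364 - 51 = 3740076133/26364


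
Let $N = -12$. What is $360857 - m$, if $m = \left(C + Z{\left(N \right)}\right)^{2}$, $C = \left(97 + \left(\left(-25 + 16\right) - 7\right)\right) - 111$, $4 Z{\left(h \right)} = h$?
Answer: $359768$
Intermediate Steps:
$Z{\left(h \right)} = \frac{h}{4}$
$C = -30$ ($C = \left(97 - 16\right) - 111 = 81 - 111 = -30$)
$m = 1089$ ($m = \left(-30 + \frac{1}{4} \left(-12\right)\right)^{2} = \left(-30 - 3\right)^{2} = \left(-33\right)^{2} = 1089$)
$360857 - m = 360857 - 1089 = 359768$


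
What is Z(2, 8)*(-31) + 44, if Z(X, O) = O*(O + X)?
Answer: -2436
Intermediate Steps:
Z(2, 8)*(-31) + 44 = (8*(8 + 2))*(-31) + 44 = (8*10)*(-31) + 44 = 80*(-31) + 44 = -2480 + 44 = -2436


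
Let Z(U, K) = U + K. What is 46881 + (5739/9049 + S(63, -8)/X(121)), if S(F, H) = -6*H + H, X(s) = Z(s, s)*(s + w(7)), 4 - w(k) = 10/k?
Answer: 8880446783536/189422717 ≈ 46882.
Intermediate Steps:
Z(U, K) = K + U
w(k) = 4 - 10/k
X(s) = 2*s*(18/7 + s) (X(s) = (s + s)*(s + (4 - 10/7)) = (2*s)*(s + (4 - 10*⅐)) = (2*s)*(s + (4 - 10/7)) = (2*s)*(s + 18/7) = (2*s)*(18/7 + s) = 2*s*(18/7 + s))
S(F, H) = -5*H
46881 + (5739/9049 + S(63, -8)/X(121)) = 46881 + (5739/9049 + (-5*(-8))/(((2/7)*121*(18 + 7*121)))) = 46881 + (5739*(1/9049) + 40/(((2/7)*121*(18 + 847)))) = 46881 + (5739/9049 + 40/(((2/7)*121*865))) = 46881 + (5739/9049 + 40/(209330/7)) = 46881 + (5739/9049 + 40*(7/209330)) = 46881 + (5739/9049 + 28/20933) = 46881 + 120387859/189422717 = 8880446783536/189422717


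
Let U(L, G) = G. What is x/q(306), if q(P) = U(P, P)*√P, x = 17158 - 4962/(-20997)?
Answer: 30022624*√34/54613197 ≈ 3.2055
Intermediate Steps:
x = 120090496/6999 (x = 17158 - 4962*(-1/20997) = 17158 + 1654/6999 = 120090496/6999 ≈ 17158.)
q(P) = P^(3/2) (q(P) = P*√P = P^(3/2))
x/q(306) = 120090496/(6999*(306^(3/2))) = 120090496/(6999*((918*√34))) = 120090496*(√34/31212)/6999 = 30022624*√34/54613197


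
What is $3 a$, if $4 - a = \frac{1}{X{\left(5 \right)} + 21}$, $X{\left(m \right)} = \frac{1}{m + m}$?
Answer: $\frac{2502}{211} \approx 11.858$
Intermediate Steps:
$X{\left(m \right)} = \frac{1}{2 m}$
$a = \frac{834}{211}$ ($a = 4 - \frac{1}{\frac{1}{2 \cdot 5} + 21} = 4 - \frac{1}{\frac{1}{2} \cdot \frac{1}{5} + 21} = 4 - \frac{1}{\frac{1}{10} + 21} = 4 - \frac{1}{\frac{211}{10}} = 4 - \frac{10}{211} = \frac{834}{211} \approx 3.9526$)
$3 a = 3 \cdot \frac{834}{211} = \frac{2502}{211}$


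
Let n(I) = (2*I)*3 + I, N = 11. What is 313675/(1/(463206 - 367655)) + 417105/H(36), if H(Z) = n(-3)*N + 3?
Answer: 2277868815265/76 ≈ 2.9972e+10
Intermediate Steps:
n(I) = 7*I (n(I) = 6*I + I = 7*I)
H(Z) = -228 (H(Z) = (7*(-3))*11 + 3 = -21*11 + 3 = -231 + 3 = -228)
313675/(1/(463206 - 367655)) + 417105/H(36) = 313675/(1/(463206 - 367655)) + 417105/(-228) = 313675/(1/95551) + 417105*(-1/228) = 313675/(1/95551) - 139035/76 = 313675*95551 - 139035/76 = 29971959925 - 139035/76 = 2277868815265/76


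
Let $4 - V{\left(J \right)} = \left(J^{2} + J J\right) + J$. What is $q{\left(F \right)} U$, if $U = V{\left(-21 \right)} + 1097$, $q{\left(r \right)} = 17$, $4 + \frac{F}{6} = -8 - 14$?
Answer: $4080$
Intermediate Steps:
$F = -156$ ($F = -24 + 6 \left(-8 - 14\right) = -24 + 6 \left(-22\right) = -24 - 132 = -156$)
$V{\left(J \right)} = 4 - J - 2 J^{2}$ ($V{\left(J \right)} = 4 - \left(\left(J^{2} + J J\right) + J\right) = 4 - \left(\left(J^{2} + J^{2}\right) + J\right) = 4 - \left(2 J^{2} + J\right) = 4 - \left(J + 2 J^{2}\right) = 4 - J - 2 J^{2}$)
$U = 240$ ($U = \left(4 - -21 - 2 \left(-21\right)^{2}\right) + 1097 = \left(4 + 21 - 882\right) + 1097 = -857 + 1097 = 240$)
$q{\left(F \right)} U = 17 \cdot 240 = 4080$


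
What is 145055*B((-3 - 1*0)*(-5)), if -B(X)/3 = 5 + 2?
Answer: -3046155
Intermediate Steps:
B(X) = -21 (B(X) = -3*(5 + 2) = -3*7 = -21)
145055*B((-3 - 1*0)*(-5)) = 145055*(-21) = -3046155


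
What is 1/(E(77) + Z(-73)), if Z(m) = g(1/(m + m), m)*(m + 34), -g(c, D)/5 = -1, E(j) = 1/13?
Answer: -13/2534 ≈ -0.0051302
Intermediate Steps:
E(j) = 1/13
g(c, D) = 5 (g(c, D) = -5*(-1) = 5)
Z(m) = 170 + 5*m (Z(m) = 5*(m + 34) = 5*(34 + m) = 170 + 5*m)
1/(E(77) + Z(-73)) = 1/(1/13 + (170 + 5*(-73))) = 1/(1/13 + (170 - 365)) = 1/(1/13 - 195) = 1/(-2534/13) = -13/2534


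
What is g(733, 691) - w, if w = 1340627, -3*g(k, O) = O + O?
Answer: -4023263/3 ≈ -1.3411e+6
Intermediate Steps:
g(k, O) = -2*O/3 (g(k, O) = -(O + O)/3 = -2*O/3)
g(733, 691) - w = -⅔*691 - 1*1340627 = -1382/3 - 1340627 = -4023263/3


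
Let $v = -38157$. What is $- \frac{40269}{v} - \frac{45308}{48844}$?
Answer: $\frac{19840140}{155311709} \approx 0.12774$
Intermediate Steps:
$- \frac{40269}{v} - \frac{45308}{48844} = - \frac{40269}{-38157} - \frac{45308}{48844} = \left(-40269\right) \left(- \frac{1}{38157}\right) - \frac{11327}{12211} = \frac{13423}{12719} - \frac{11327}{12211} = \frac{19840140}{155311709}$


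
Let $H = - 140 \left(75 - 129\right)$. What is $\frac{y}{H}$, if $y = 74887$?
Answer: $\frac{74887}{7560} \approx 9.9057$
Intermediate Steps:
$H = 7560$ ($H = \left(-140\right) \left(-54\right) = 7560$)
$\frac{y}{H} = \frac{74887}{7560}$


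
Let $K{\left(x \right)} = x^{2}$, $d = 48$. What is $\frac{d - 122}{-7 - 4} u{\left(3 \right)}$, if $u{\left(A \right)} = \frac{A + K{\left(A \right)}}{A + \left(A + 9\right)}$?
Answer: $\frac{296}{55} \approx 5.3818$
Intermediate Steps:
$u{\left(A \right)} = \frac{A + A^{2}}{9 + 2 A}$ ($u{\left(A \right)} = \frac{A + A^{2}}{A + \left(A + 9\right)} = \frac{A + A^{2}}{A + \left(9 + A\right)} = \frac{A + A^{2}}{9 + 2 A}$)
$\frac{d - 122}{-7 - 4} u{\left(3 \right)} = \frac{48 - 122}{-7 - 4} \frac{3 \left(1 + 3\right)}{9 + 2 \cdot 3} = - \frac{74}{-11} \cdot 3 \frac{1}{9 + 6} \cdot 4 = \left(-74\right) \left(- \frac{1}{11}\right) 3 \cdot \frac{1}{15} \cdot 4 = \frac{74 \cdot 3 \cdot \frac{1}{15} \cdot 4}{11} = \frac{74}{11} \cdot \frac{4}{5} = \frac{296}{55}$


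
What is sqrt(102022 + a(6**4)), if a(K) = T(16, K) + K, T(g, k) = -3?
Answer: sqrt(103315) ≈ 321.43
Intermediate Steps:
a(K) = -3 + K
sqrt(102022 + a(6**4)) = sqrt(102022 + (-3 + 6**4)) = sqrt(102022 + (-3 + 1296)) = sqrt(102022 + 1293) = sqrt(103315)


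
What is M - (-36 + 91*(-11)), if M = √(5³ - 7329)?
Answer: 1037 + 2*I*√1801 ≈ 1037.0 + 84.876*I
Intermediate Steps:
M = 2*I*√1801 (M = √(125 - 7329) = √(-7204) = 2*I*√1801 ≈ 84.876*I)
M - (-36 + 91*(-11)) = 2*I*√1801 - (-36 + 91*(-11)) = 2*I*√1801 - (-36 - 1001) = 2*I*√1801 - 1*(-1037) = 2*I*√1801 + 1037 = 1037 + 2*I*√1801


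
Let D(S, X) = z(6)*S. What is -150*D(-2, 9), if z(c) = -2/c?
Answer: -100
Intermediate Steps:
D(S, X) = -S/3 (D(S, X) = (-2/6)*S = (-2*⅙)*S = -S/3)
-150*D(-2, 9) = -(-50)*(-2) = -150*⅔ = -100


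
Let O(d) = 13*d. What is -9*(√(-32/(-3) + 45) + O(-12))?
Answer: 1404 - 3*√501 ≈ 1336.9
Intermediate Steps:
-9*(√(-32/(-3) + 45) + O(-12)) = -9*(√(-32/(-3) + 45) + 13*(-12)) = -9*(√(-32*(-⅓) + 45) - 156) = -9*(√(32/3 + 45) - 156) = -9*(√(167/3) - 156) = -9*(√501/3 - 156) = -9*(-156 + √501/3) = 1404 - 3*√501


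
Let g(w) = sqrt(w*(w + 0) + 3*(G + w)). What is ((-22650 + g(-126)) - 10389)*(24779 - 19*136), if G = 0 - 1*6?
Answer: -733300605 + 133170*sqrt(430) ≈ -7.3054e+8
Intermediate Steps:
G = -6 (G = 0 - 6 = -6)
g(w) = sqrt(-18 + w**2 + 3*w) (g(w) = sqrt(w*(w + 0) + 3*(-6 + w)) = sqrt(w*w + (-18 + 3*w)) = sqrt(w**2 + (-18 + 3*w)) = sqrt(-18 + w**2 + 3*w))
((-22650 + g(-126)) - 10389)*(24779 - 19*136) = ((-22650 + sqrt(-18 + (-126)**2 + 3*(-126))) - 10389)*(24779 - 19*136) = ((-22650 + sqrt(-18 + 15876 - 378)) - 10389)*(24779 - 2584) = ((-22650 + sqrt(15480)) - 10389)*22195 = ((-22650 + 6*sqrt(430)) - 10389)*22195 = (-33039 + 6*sqrt(430))*22195 = -733300605 + 133170*sqrt(430)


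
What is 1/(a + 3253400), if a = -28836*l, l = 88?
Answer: 1/715832 ≈ 1.3970e-6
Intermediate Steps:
a = -2537568 (a = -28836*88 = -2537568)
1/(a + 3253400) = 1/(-2537568 + 3253400) = 1/715832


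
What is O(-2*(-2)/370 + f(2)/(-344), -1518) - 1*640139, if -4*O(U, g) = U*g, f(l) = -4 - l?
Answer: -40737763619/63640 ≈ -6.4013e+5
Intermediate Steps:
O(U, g) = -U*g/4
O(-2*(-2)/370 + f(2)/(-344), -1518) - 1*640139 = -1/4*(-2*(-2)/370 + (-4 - 1*2)/(-344))*(-1518) - 1*640139 = -1/4*(4*(1/370) + (-4 - 2)*(-1/344))*(-1518) - 640139 = -1/4*(2/185 - 6*(-1/344))*(-1518) - 640139 = -1/4*(2/185 + 3/172)*(-1518) - 640139 = -1/4*899/31820*(-1518) - 640139 = 682341/63640 - 640139 = -40737763619/63640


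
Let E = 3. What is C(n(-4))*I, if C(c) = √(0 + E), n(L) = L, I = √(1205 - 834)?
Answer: √1113 ≈ 33.362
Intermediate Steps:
I = √371 ≈ 19.261
C(c) = √3 (C(c) = √(0 + 3) = √3)
C(n(-4))*I = √3*√371 = √1113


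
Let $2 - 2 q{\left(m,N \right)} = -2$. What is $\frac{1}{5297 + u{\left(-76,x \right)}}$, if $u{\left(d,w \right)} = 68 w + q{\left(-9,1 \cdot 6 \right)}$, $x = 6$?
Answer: $\frac{1}{5707} \approx 0.00017522$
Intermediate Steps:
$q{\left(m,N \right)} = 2$ ($q{\left(m,N \right)} = 1 - -1 = 1 + 1 = 2$)
$u{\left(d,w \right)} = 2 + 68 w$ ($u{\left(d,w \right)} = 68 w + 2 = 2 + 68 w$)
$\frac{1}{5297 + u{\left(-76,x \right)}} = \frac{1}{5297 + \left(2 + 68 \cdot 6\right)} = \frac{1}{5297 + \left(2 + 408\right)} = \frac{1}{5297 + 410} = \frac{1}{5707}$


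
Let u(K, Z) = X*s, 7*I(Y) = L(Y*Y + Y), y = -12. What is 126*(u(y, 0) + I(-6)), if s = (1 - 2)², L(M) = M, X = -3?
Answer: 162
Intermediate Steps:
I(Y) = Y/7 + Y²/7 (I(Y) = (Y*Y + Y)/7 = (Y² + Y)/7 = (Y + Y²)/7 = Y/7 + Y²/7)
s = 1 (s = (-1)² = 1)
u(K, Z) = -3 (u(K, Z) = -3*1 = -3)
126*(u(y, 0) + I(-6)) = 126*(-3 + (⅐)*(-6)*(1 - 6)) = 126*(-3 + (⅐)*(-6)*(-5)) = 126*(-3 + 30/7) = 126*(9/7) = 162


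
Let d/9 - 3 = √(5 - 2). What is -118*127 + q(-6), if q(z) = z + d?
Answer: -14965 + 9*√3 ≈ -14949.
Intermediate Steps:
d = 27 + 9*√3 (d = 27 + 9*√(5 - 2) = 27 + 9*√3 ≈ 42.588)
q(z) = 27 + z + 9*√3 (q(z) = z + (27 + 9*√3) = 27 + z + 9*√3)
-118*127 + q(-6) = -118*127 + (27 - 6 + 9*√3) = -14986 + (21 + 9*√3) = -14965 + 9*√3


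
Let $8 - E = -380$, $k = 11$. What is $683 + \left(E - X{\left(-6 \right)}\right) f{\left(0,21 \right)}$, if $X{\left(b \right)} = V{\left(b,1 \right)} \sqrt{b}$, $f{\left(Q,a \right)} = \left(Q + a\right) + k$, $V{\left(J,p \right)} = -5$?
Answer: $13099 + 160 i \sqrt{6} \approx 13099.0 + 391.92 i$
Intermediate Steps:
$E = 388$ ($E = 8 - -380 = 8 + 380 = 388$)
$f{\left(Q,a \right)} = 11 + Q + a$ ($f{\left(Q,a \right)} = \left(Q + a\right) + 11 = 11 + Q + a$)
$X{\left(b \right)} = - 5 \sqrt{b}$
$683 + \left(E - X{\left(-6 \right)}\right) f{\left(0,21 \right)} = 683 + \left(388 - - 5 \sqrt{-6}\right) \left(11 + 0 + 21\right) = 683 + \left(388 - - 5 i \sqrt{6}\right) 32 = 683 + \left(388 + 5 i \sqrt{6}\right) 32 = 683 + \left(12416 + 160 i \sqrt{6}\right) = 13099 + 160 i \sqrt{6}$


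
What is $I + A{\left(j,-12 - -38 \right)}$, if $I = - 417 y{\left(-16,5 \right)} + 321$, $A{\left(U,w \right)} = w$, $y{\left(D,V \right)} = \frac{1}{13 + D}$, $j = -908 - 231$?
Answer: $486$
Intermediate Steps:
$j = -1139$ ($j = -908 - 231 = -1139$)
$I = 460$ ($I = - \frac{417}{13 - 16} + 321 = - \frac{417}{-3} + 321 = \left(-417\right) \left(- \frac{1}{3}\right) + 321 = 139 + 321 = 460$)
$I + A{\left(j,-12 - -38 \right)} = 460 - -26 = 460 + \left(-12 + 38\right) = 460 + 26 = 486$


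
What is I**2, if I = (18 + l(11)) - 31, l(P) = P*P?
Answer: 11664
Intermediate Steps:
l(P) = P**2
I = 108 (I = (18 + 11**2) - 31 = (18 + 121) - 31 = 139 - 31 = 108)
I**2 = 108**2 = 11664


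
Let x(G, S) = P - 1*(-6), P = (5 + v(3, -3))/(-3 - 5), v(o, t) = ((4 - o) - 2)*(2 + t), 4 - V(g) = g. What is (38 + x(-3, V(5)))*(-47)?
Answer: -8131/4 ≈ -2032.8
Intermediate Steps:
V(g) = 4 - g
v(o, t) = (2 + t)*(2 - o) (v(o, t) = (2 - o)*(2 + t) = (2 + t)*(2 - o))
P = -¾ (P = (5 + (4 - 2*3 + 2*(-3) - 1*3*(-3)))/(-3 - 5) = (5 + (4 - 6 - 6 + 9))/(-8) = (5 + 1)*(-⅛) = 6*(-⅛) = -¾ ≈ -0.75000)
x(G, S) = 21/4 (x(G, S) = -¾ - 1*(-6) = -¾ + 6 = 21/4)
(38 + x(-3, V(5)))*(-47) = (38 + 21/4)*(-47) = (173/4)*(-47) = -8131/4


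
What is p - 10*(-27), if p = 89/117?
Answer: 31679/117 ≈ 270.76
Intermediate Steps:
p = 89/117 (p = 89*(1/117) = 89/117 ≈ 0.76068)
p - 10*(-27) = 89/117 - 10*(-27) = 89/117 + 270 = 31679/117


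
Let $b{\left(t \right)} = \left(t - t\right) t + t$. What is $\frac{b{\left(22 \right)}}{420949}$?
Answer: $\frac{22}{420949} \approx 5.2263 \cdot 10^{-5}$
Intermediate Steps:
$b{\left(t \right)} = t$ ($b{\left(t \right)} = 0 t + t = 0 + t = t$)
$\frac{b{\left(22 \right)}}{420949} = \frac{22}{420949}$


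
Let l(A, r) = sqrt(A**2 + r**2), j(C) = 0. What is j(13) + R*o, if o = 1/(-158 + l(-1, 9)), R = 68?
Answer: -5372/12441 - 34*sqrt(82)/12441 ≈ -0.45655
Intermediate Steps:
o = 1/(-158 + sqrt(82)) (o = 1/(-158 + sqrt((-1)**2 + 9**2)) = 1/(-158 + sqrt(1 + 81)) = 1/(-158 + sqrt(82)) ≈ -0.0067139)
j(13) + R*o = 0 + 68*(-79/12441 - sqrt(82)/24882) = 0 + (-5372/12441 - 34*sqrt(82)/12441) = -5372/12441 - 34*sqrt(82)/12441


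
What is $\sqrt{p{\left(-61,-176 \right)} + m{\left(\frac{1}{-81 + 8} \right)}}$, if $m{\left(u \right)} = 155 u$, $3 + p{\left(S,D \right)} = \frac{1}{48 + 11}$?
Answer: $\frac{i \sqrt{94723851}}{4307} \approx 2.2597 i$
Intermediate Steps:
$p{\left(S,D \right)} = - \frac{176}{59}$ ($p{\left(S,D \right)} = -3 + \frac{1}{48 + 11} = -3 + \frac{1}{59} = - \frac{176}{59}$)
$\sqrt{p{\left(-61,-176 \right)} + m{\left(\frac{1}{-81 + 8} \right)}} = \sqrt{- \frac{176}{59} + \frac{155}{-81 + 8}} = \sqrt{- \frac{176}{59} + \frac{155}{-73}} = \sqrt{- \frac{176}{59} + 155 \left(- \frac{1}{73}\right)} = \sqrt{- \frac{176}{59} - \frac{155}{73}} = \sqrt{- \frac{21993}{4307}} = \frac{i \sqrt{94723851}}{4307}$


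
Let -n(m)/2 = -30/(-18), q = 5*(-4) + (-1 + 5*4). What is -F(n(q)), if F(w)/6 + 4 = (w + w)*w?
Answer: -328/3 ≈ -109.33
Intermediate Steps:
q = -1 (q = -20 + (-1 + 20) = -20 + 19 = -1)
n(m) = -10/3 (n(m) = -(-2)*30/(-18) = -(-2)*30*(-1/18) = -(-2)*(-5)/3 = -2*5/3 = -10/3)
F(w) = -24 + 12*w² (F(w) = -24 + 6*((w + w)*w) = -24 + 6*((2*w)*w) = -24 + 6*(2*w²) = -24 + 12*w²)
-F(n(q)) = -(-24 + 12*(-10/3)²) = -(-24 + 12*(100/9)) = -(-24 + 400/3) = -1*328/3 = -328/3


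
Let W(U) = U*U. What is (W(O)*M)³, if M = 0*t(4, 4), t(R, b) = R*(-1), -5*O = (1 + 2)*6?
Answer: 0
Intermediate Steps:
O = -18/5 (O = -(1 + 2)*6/5 = -3*6/5 = -⅕*18 = -18/5 ≈ -3.6000)
t(R, b) = -R
W(U) = U²
M = 0 (M = 0*(-1*4) = 0*(-4) = 0)
(W(O)*M)³ = ((-18/5)²*0)³ = ((324/25)*0)³ = 0³ = 0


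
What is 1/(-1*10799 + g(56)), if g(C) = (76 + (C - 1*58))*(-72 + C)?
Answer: -1/11983 ≈ -8.3452e-5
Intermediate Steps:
g(C) = (-72 + C)*(18 + C) (g(C) = (76 + (C - 58))*(-72 + C) = (76 + (-58 + C))*(-72 + C) = (18 + C)*(-72 + C) = (-72 + C)*(18 + C))
1/(-1*10799 + g(56)) = 1/(-1*10799 + (-1296 + 56**2 - 54*56)) = 1/(-10799 + (-1296 + 3136 - 3024)) = 1/(-10799 - 1184) = 1/(-11983) = -1/11983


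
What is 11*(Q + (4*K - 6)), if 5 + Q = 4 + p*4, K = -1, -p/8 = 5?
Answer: -1881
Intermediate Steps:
p = -40 (p = -8*5 = -40)
Q = -161 (Q = -5 + (4 - 40*4) = -5 + (4 - 160) = -5 - 156 = -161)
11*(Q + (4*K - 6)) = 11*(-161 + (4*(-1) - 6)) = 11*(-161 + (-4 - 6)) = 11*(-161 - 10) = 11*(-171) = -1881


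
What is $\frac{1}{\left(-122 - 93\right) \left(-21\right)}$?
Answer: $\frac{1}{4515} \approx 0.00022148$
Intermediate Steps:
$\frac{1}{\left(-122 - 93\right) \left(-21\right)} = \frac{1}{\left(-215\right) \left(-21\right)} = \frac{1}{4515}$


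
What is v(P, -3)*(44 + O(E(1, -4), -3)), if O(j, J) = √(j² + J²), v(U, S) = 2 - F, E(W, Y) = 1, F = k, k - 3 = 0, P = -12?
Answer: -44 - √10 ≈ -47.162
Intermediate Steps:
k = 3 (k = 3 + 0 = 3)
F = 3
v(U, S) = -1 (v(U, S) = 2 - 1*3 = 2 - 3 = -1)
O(j, J) = √(J² + j²)
v(P, -3)*(44 + O(E(1, -4), -3)) = -(44 + √((-3)² + 1²)) = -(44 + √(9 + 1)) = -(44 + √10) = -44 - √10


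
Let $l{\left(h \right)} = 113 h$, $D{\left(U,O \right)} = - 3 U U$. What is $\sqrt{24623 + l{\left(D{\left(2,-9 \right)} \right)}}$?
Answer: $\sqrt{23267} \approx 152.54$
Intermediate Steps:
$D{\left(U,O \right)} = - 3 U^{2}$
$\sqrt{24623 + l{\left(D{\left(2,-9 \right)} \right)}} = \sqrt{24623 + 113 \left(- 3 \cdot 2^{2}\right)} = \sqrt{24623 + 113 \left(\left(-3\right) 4\right)} = \sqrt{24623 + 113 \left(-12\right)} = \sqrt{24623 - 1356} = \sqrt{23267}$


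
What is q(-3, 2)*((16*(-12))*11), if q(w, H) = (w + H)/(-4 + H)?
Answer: -1056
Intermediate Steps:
q(w, H) = (H + w)/(-4 + H)
q(-3, 2)*((16*(-12))*11) = ((2 - 3)/(-4 + 2))*((16*(-12))*11) = (-1/(-2))*(-192*11) = -½*(-1)*(-2112) = (½)*(-2112) = -1056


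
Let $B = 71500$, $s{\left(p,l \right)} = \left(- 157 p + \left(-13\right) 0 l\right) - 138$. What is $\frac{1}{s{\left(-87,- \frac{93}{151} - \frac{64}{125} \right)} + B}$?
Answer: $\frac{1}{85021} \approx 1.1762 \cdot 10^{-5}$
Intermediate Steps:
$s{\left(p,l \right)} = -138 - 157 p$ ($s{\left(p,l \right)} = \left(- 157 p + 0 l\right) - 138 = \left(- 157 p + 0\right) - 138 = - 157 p - 138 = -138 - 157 p$)
$\frac{1}{s{\left(-87,- \frac{93}{151} - \frac{64}{125} \right)} + B} = \frac{1}{\left(-138 - -13659\right) + 71500} = \frac{1}{\left(-138 + 13659\right) + 71500} = \frac{1}{13521 + 71500} = \frac{1}{85021}$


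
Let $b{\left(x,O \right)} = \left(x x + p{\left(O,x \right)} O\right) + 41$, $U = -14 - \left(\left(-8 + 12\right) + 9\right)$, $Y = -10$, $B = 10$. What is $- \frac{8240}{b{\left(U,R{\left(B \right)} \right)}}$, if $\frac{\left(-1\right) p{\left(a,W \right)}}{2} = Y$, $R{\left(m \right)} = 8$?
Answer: $- \frac{824}{93} \approx -8.8602$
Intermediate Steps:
$p{\left(a,W \right)} = 20$ ($p{\left(a,W \right)} = \left(-2\right) \left(-10\right) = 20$)
$U = -27$ ($U = -14 - \left(4 + 9\right) = -14 - 13 = -27$)
$b{\left(x,O \right)} = 41 + x^{2} + 20 O$ ($b{\left(x,O \right)} = \left(x x + 20 O\right) + 41 = \left(x^{2} + 20 O\right) + 41 = 41 + x^{2} + 20 O$)
$- \frac{8240}{b{\left(U,R{\left(B \right)} \right)}} = - \frac{8240}{41 + \left(-27\right)^{2} + 20 \cdot 8} = - \frac{8240}{41 + 729 + 160} = - \frac{8240}{930} = \left(-8240\right) \frac{1}{930} = - \frac{824}{93}$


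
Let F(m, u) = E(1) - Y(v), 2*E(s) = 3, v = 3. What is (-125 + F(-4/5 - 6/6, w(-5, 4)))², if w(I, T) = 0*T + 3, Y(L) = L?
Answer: 64009/4 ≈ 16002.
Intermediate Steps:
E(s) = 3/2 (E(s) = (½)*3 = 3/2)
w(I, T) = 3 (w(I, T) = 0 + 3 = 3)
F(m, u) = -3/2 (F(m, u) = 3/2 - 1*3 = 3/2 - 3 = -3/2)
(-125 + F(-4/5 - 6/6, w(-5, 4)))² = (-125 - 3/2)² = (-253/2)² = 64009/4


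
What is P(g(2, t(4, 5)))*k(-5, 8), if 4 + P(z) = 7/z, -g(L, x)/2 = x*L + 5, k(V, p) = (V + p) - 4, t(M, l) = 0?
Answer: 47/10 ≈ 4.7000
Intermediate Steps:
k(V, p) = -4 + V + p
g(L, x) = -10 - 2*L*x (g(L, x) = -2*(x*L + 5) = -2*(L*x + 5) = -2*(5 + L*x) = -10 - 2*L*x)
P(z) = -4 + 7/z
P(g(2, t(4, 5)))*k(-5, 8) = (-4 + 7/(-10 - 2*2*0))*(-4 - 5 + 8) = (-4 + 7/(-10 + 0))*(-1) = (-4 + 7/(-10))*(-1) = (-4 + 7*(-⅒))*(-1) = (-4 - 7/10)*(-1) = -47/10*(-1) = 47/10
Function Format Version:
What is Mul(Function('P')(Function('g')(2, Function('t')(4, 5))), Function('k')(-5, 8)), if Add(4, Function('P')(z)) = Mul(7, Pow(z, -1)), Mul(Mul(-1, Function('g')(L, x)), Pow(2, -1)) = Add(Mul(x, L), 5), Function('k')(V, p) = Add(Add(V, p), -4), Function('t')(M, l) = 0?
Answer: Rational(47, 10) ≈ 4.7000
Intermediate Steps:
Function('k')(V, p) = Add(-4, V, p)
Function('g')(L, x) = Add(-10, Mul(-2, L, x)) (Function('g')(L, x) = Mul(-2, Add(Mul(x, L), 5)) = Mul(-2, Add(Mul(L, x), 5)) = Mul(-2, Add(5, Mul(L, x))) = Add(-10, Mul(-2, L, x)))
Function('P')(z) = Add(-4, Mul(7, Pow(z, -1)))
Mul(Function('P')(Function('g')(2, Function('t')(4, 5))), Function('k')(-5, 8)) = Mul(Add(-4, Mul(7, Pow(Add(-10, Mul(-2, 2, 0)), -1))), Add(-4, -5, 8)) = Mul(Add(-4, Mul(7, Pow(Add(-10, 0), -1))), -1) = Mul(Add(-4, Mul(7, Pow(-10, -1))), -1) = Mul(Add(-4, Mul(7, Rational(-1, 10))), -1) = Mul(Add(-4, Rational(-7, 10)), -1) = Mul(Rational(-47, 10), -1) = Rational(47, 10)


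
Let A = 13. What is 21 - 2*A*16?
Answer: -395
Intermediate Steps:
21 - 2*A*16 = 21 - 2*13*16 = 21 - 26*16 = 21 - 416 = -395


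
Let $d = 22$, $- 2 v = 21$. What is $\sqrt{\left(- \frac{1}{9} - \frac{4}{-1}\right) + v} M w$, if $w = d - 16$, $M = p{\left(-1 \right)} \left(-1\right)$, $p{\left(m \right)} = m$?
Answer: $i \sqrt{238} \approx 15.427 i$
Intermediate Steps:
$v = - \frac{21}{2}$ ($v = \left(- \frac{1}{2}\right) 21 = - \frac{21}{2} \approx -10.5$)
$M = 1$ ($M = \left(-1\right) \left(-1\right) = 1$)
$w = 6$ ($w = 22 - 16 = 6$)
$\sqrt{\left(- \frac{1}{9} - \frac{4}{-1}\right) + v} M w = \sqrt{\left(- \frac{1}{9} - \frac{4}{-1}\right) - \frac{21}{2}} \cdot 1 \cdot 6 = \sqrt{\left(\left(-1\right) \frac{1}{9} - -4\right) - \frac{21}{2}} \cdot 1 \cdot 6 = \sqrt{\left(- \frac{1}{9} + 4\right) - \frac{21}{2}} \cdot 1 \cdot 6 = \sqrt{\frac{35}{9} - \frac{21}{2}} \cdot 1 \cdot 6 = \sqrt{- \frac{119}{18}} \cdot 1 \cdot 6 = \frac{i \sqrt{238}}{6} \cdot 1 \cdot 6 = \frac{i \sqrt{238}}{6} \cdot 6 = i \sqrt{238}$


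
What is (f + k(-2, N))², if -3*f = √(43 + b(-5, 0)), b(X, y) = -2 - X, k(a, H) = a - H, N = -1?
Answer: (3 + √46)²/9 ≈ 10.633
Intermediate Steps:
f = -√46/3 (f = -√(43 + (-2 - 1*(-5)))/3 = -√(43 + (-2 + 5))/3 = -√(43 + 3)/3 = -√46/3 ≈ -2.2608)
(f + k(-2, N))² = (-√46/3 + (-2 - 1*(-1)))² = (-√46/3 + (-2 + 1))² = (-√46/3 - 1)² = (-1 - √46/3)²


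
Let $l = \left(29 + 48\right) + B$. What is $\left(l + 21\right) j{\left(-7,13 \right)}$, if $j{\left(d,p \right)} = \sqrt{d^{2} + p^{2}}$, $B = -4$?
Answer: $94 \sqrt{218} \approx 1387.9$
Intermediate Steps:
$l = 73$ ($l = \left(29 + 48\right) - 4 = 77 - 4 = 73$)
$\left(l + 21\right) j{\left(-7,13 \right)} = \left(73 + 21\right) \sqrt{\left(-7\right)^{2} + 13^{2}} = 94 \sqrt{49 + 169} = 94 \sqrt{218}$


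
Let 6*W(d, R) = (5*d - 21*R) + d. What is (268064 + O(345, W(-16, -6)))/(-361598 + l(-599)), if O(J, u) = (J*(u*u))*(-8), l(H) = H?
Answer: -199064/362197 ≈ -0.54960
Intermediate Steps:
W(d, R) = d - 7*R/2 (W(d, R) = ((5*d - 21*R) + d)/6 = ((-21*R + 5*d) + d)/6 = (-21*R + 6*d)/6 = d - 7*R/2)
O(J, u) = -8*J*u² (O(J, u) = (J*u²)*(-8) = -8*J*u²)
(268064 + O(345, W(-16, -6)))/(-361598 + l(-599)) = (268064 - 8*345*(-16 - 7/2*(-6))²)/(-361598 - 599) = (268064 - 8*345*(-16 + 21)²)/(-362197) = (268064 - 8*345*5²)*(-1/362197) = (268064 - 8*345*25)*(-1/362197) = (268064 - 69000)*(-1/362197) = 199064*(-1/362197) = -199064/362197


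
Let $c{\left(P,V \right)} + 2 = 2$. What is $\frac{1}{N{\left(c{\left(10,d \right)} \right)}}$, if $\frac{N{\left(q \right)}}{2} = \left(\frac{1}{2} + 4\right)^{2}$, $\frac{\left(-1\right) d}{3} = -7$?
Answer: $\frac{2}{81} \approx 0.024691$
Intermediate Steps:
$d = 21$ ($d = \left(-3\right) \left(-7\right) = 21$)
$c{\left(P,V \right)} = 0$ ($c{\left(P,V \right)} = -2 + 2 = 0$)
$N{\left(q \right)} = \frac{81}{2}$ ($N{\left(q \right)} = 2 \left(\frac{1}{2} + 4\right)^{2} = 2 \left(\frac{9}{2}\right)^{2} = 2 \cdot \frac{81}{4} = \frac{81}{2}$)
$\frac{1}{N{\left(c{\left(10,d \right)} \right)}} = \frac{1}{\frac{81}{2}} = \frac{2}{81}$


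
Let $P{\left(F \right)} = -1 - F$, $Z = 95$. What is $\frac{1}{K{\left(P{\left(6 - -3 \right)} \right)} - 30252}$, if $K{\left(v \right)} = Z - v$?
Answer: $- \frac{1}{30147} \approx -3.3171 \cdot 10^{-5}$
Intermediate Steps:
$K{\left(v \right)} = 95 - v$
$\frac{1}{K{\left(P{\left(6 - -3 \right)} \right)} - 30252} = \frac{1}{\left(95 - \left(-1 - \left(6 - -3\right)\right)\right) - 30252} = \frac{1}{\left(95 - \left(-1 - \left(6 + 3\right)\right)\right) - 30252} = \frac{1}{\left(95 - \left(-1 - 9\right)\right) - 30252} = \frac{1}{\left(95 - -10\right) - 30252} = \frac{1}{\left(95 + 10\right) - 30252} = \frac{1}{105 - 30252} = \frac{1}{-30147} = - \frac{1}{30147}$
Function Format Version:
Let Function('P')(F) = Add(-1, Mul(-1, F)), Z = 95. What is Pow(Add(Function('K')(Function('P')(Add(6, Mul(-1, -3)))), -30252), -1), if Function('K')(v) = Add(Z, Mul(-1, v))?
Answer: Rational(-1, 30147) ≈ -3.3171e-5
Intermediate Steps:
Function('K')(v) = Add(95, Mul(-1, v))
Pow(Add(Function('K')(Function('P')(Add(6, Mul(-1, -3)))), -30252), -1) = Pow(Add(Add(95, Mul(-1, Add(-1, Mul(-1, Add(6, Mul(-1, -3)))))), -30252), -1) = Pow(Add(Add(95, Mul(-1, Add(-1, Mul(-1, Add(6, 3))))), -30252), -1) = Pow(Add(Add(95, Mul(-1, Add(-1, Mul(-1, 9)))), -30252), -1) = Pow(Add(Add(95, Mul(-1, Add(-1, -9))), -30252), -1) = Pow(Add(Add(95, Mul(-1, -10)), -30252), -1) = Pow(Add(Add(95, 10), -30252), -1) = Pow(Add(105, -30252), -1) = Pow(-30147, -1) = Rational(-1, 30147)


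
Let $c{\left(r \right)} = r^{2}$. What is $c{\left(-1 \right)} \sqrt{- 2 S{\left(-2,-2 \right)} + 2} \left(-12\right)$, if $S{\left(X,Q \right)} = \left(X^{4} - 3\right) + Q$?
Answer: $- 24 i \sqrt{5} \approx - 53.666 i$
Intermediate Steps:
$S{\left(X,Q \right)} = -3 + Q + X^{4}$ ($S{\left(X,Q \right)} = \left(-3 + X^{4}\right) + Q = -3 + Q + X^{4}$)
$c{\left(-1 \right)} \sqrt{- 2 S{\left(-2,-2 \right)} + 2} \left(-12\right) = \left(-1\right)^{2} \sqrt{- 2 \left(-3 - 2 + \left(-2\right)^{4}\right) + 2} \left(-12\right) = 1 \sqrt{- 2 \left(-3 - 2 + 16\right) + 2} \left(-12\right) = 1 \sqrt{\left(-2\right) 11 + 2} \left(-12\right) = 1 \sqrt{-22 + 2} \left(-12\right) = 1 \sqrt{-20} \left(-12\right) = 1 \cdot 2 i \sqrt{5} \left(-12\right) = 2 i \sqrt{5} \left(-12\right) = - 24 i \sqrt{5}$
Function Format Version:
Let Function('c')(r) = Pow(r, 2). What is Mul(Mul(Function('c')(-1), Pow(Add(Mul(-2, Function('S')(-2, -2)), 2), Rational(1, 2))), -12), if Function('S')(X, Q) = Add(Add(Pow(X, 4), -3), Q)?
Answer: Mul(-24, I, Pow(5, Rational(1, 2))) ≈ Mul(-53.666, I)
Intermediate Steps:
Function('S')(X, Q) = Add(-3, Q, Pow(X, 4)) (Function('S')(X, Q) = Add(Add(-3, Pow(X, 4)), Q) = Add(-3, Q, Pow(X, 4)))
Mul(Mul(Function('c')(-1), Pow(Add(Mul(-2, Function('S')(-2, -2)), 2), Rational(1, 2))), -12) = Mul(Mul(Pow(-1, 2), Pow(Add(Mul(-2, Add(-3, -2, Pow(-2, 4))), 2), Rational(1, 2))), -12) = Mul(Mul(1, Pow(Add(Mul(-2, Add(-3, -2, 16)), 2), Rational(1, 2))), -12) = Mul(Mul(1, Pow(Add(Mul(-2, 11), 2), Rational(1, 2))), -12) = Mul(Mul(1, Pow(Add(-22, 2), Rational(1, 2))), -12) = Mul(Mul(1, Pow(-20, Rational(1, 2))), -12) = Mul(Mul(1, Mul(2, I, Pow(5, Rational(1, 2)))), -12) = Mul(Mul(2, I, Pow(5, Rational(1, 2))), -12) = Mul(-24, I, Pow(5, Rational(1, 2)))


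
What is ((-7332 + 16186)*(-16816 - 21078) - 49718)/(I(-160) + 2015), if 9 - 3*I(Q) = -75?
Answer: -111854398/681 ≈ -1.6425e+5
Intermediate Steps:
I(Q) = 28 (I(Q) = 3 - ⅓*(-75) = 3 + 25 = 28)
((-7332 + 16186)*(-16816 - 21078) - 49718)/(I(-160) + 2015) = ((-7332 + 16186)*(-16816 - 21078) - 49718)/(28 + 2015) = (8854*(-37894) - 49718)/2043 = (-335513476 - 49718)*(1/2043) = -335563194*1/2043 = -111854398/681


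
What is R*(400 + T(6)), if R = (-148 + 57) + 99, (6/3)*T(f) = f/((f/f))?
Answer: 3224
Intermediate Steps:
T(f) = f/2 (T(f) = (f/((f/f)))/2 = (f/1)/2 = (f*1)/2 = f/2)
R = 8 (R = -91 + 99 = 8)
R*(400 + T(6)) = 8*(400 + (1/2)*6) = 8*(400 + 3) = 8*403 = 3224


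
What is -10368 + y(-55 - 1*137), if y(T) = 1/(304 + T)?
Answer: -1161215/112 ≈ -10368.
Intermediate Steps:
-10368 + y(-55 - 1*137) = -10368 + 1/(304 + (-55 - 1*137)) = -10368 + 1/(304 + (-55 - 137)) = -10368 + 1/(304 - 192) = -10368 + 1/112 = -1161215/112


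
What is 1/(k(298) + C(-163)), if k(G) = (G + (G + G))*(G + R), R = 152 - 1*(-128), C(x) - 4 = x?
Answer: 1/516573 ≈ 1.9358e-6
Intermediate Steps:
C(x) = 4 + x
R = 280 (R = 152 + 128 = 280)
k(G) = 3*G*(280 + G) (k(G) = (G + (G + G))*(G + 280) = (G + 2*G)*(280 + G) = (3*G)*(280 + G) = 3*G*(280 + G))
1/(k(298) + C(-163)) = 1/(3*298*(280 + 298) + (4 - 163)) = 1/(3*298*578 - 159) = 1/(516732 - 159) = 1/516573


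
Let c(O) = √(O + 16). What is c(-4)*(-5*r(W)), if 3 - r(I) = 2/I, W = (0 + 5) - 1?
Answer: -25*√3 ≈ -43.301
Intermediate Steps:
W = 4 (W = 5 - 1 = 4)
r(I) = 3 - 2/I
c(O) = √(16 + O)
c(-4)*(-5*r(W)) = √(16 - 4)*(-5*(3 - 2/4)) = √12*(-5*(3 - 2*¼)) = (2*√3)*(-5*(3 - ½)) = (2*√3)*(-5*5/2) = (2*√3)*(-25/2) = -25*√3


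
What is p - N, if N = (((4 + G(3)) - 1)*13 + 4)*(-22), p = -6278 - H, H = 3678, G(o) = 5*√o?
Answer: -9010 + 1430*√3 ≈ -6533.2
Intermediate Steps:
p = -9956 (p = -6278 - 1*3678 = -6278 - 3678 = -9956)
N = -946 - 1430*√3 (N = (((4 + 5*√3) - 1)*13 + 4)*(-22) = ((3 + 5*√3)*13 + 4)*(-22) = ((39 + 65*√3) + 4)*(-22) = (43 + 65*√3)*(-22) = -946 - 1430*√3 ≈ -3422.8)
p - N = -9956 - (-946 - 1430*√3) = -9956 + (946 + 1430*√3) = -9010 + 1430*√3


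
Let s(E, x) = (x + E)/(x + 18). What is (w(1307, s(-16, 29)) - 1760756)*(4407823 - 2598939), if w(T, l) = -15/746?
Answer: -1188006265468022/373 ≈ -3.1850e+12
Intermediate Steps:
s(E, x) = (E + x)/(18 + x)
w(T, l) = -15/746 (w(T, l) = -15*1/746 = -15/746)
(w(1307, s(-16, 29)) - 1760756)*(4407823 - 2598939) = (-15/746 - 1760756)*(4407823 - 2598939) = -1313523991/746*1808884 = -1188006265468022/373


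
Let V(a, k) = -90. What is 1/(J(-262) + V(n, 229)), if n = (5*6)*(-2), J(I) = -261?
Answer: -1/351 ≈ -0.0028490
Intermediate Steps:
n = -60 (n = 30*(-2) = -60)
1/(J(-262) + V(n, 229)) = 1/(-261 - 90) = 1/(-351) = -1/351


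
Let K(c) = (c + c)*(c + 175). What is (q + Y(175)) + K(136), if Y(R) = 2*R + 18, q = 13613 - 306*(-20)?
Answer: 104693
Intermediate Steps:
K(c) = 2*c*(175 + c) (K(c) = (2*c)*(175 + c) = 2*c*(175 + c))
q = 19733 (q = 13613 + 6120 = 19733)
Y(R) = 18 + 2*R
(q + Y(175)) + K(136) = (19733 + (18 + 2*175)) + 2*136*(175 + 136) = (19733 + (18 + 350)) + 2*136*311 = (19733 + 368) + 84592 = 20101 + 84592 = 104693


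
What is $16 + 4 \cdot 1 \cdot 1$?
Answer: $20$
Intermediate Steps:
$16 + 4 \cdot 1 \cdot 1 = 16 + 4 \cdot 1 = 16 + 4 = 20$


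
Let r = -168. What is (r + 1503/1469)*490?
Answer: -120191610/1469 ≈ -81819.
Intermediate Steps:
(r + 1503/1469)*490 = (-168 + 1503/1469)*490 = -245289/1469*490 = -120191610/1469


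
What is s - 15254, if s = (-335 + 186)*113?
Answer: -32091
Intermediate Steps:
s = -16837 (s = -149*113 = -16837)
s - 15254 = -16837 - 15254 = -32091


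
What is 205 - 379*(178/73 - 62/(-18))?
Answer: -1330150/657 ≈ -2024.6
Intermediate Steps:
205 - 379*(178/73 - 62/(-18)) = 205 - 379*(178*(1/73) - 62*(-1/18)) = 205 - 379*(178/73 + 31/9) = 205 - 379*3865/657 = 205 - 1464835/657 = -1330150/657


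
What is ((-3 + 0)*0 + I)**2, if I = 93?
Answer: 8649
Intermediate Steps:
((-3 + 0)*0 + I)**2 = ((-3 + 0)*0 + 93)**2 = (-3*0 + 93)**2 = (0 + 93)**2 = 93**2 = 8649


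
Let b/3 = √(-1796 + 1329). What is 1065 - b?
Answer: 1065 - 3*I*√467 ≈ 1065.0 - 64.831*I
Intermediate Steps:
b = 3*I*√467 (b = 3*√(-1796 + 1329) = 3*√(-467) = 3*(I*√467) = 3*I*√467 ≈ 64.831*I)
1065 - b = 1065 - 3*I*√467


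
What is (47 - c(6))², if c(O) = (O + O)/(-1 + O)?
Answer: 49729/25 ≈ 1989.2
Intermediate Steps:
c(O) = 2*O/(-1 + O) (c(O) = (2*O)/(-1 + O) = 2*O/(-1 + O))
(47 - c(6))² = (47 - 2*6/(-1 + 6))² = (47 - 2*6/5)² = (47 - 1*12/5)² = (47 - 12/5)² = (223/5)² = 49729/25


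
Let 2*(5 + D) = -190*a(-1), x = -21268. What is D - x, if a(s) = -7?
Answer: 21928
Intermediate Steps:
D = 660 (D = -5 + (-190*(-7))/2 = -5 + (½)*1330 = -5 + 665 = 660)
D - x = 660 - 1*(-21268) = 660 + 21268 = 21928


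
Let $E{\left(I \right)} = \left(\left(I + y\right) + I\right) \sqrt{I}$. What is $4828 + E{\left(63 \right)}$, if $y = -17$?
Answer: $4828 + 327 \sqrt{7} \approx 5693.2$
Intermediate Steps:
$E{\left(I \right)} = \sqrt{I} \left(-17 + 2 I\right)$ ($E{\left(I \right)} = \left(\left(I - 17\right) + I\right) \sqrt{I} = \left(\left(-17 + I\right) + I\right) \sqrt{I} = \left(-17 + 2 I\right) \sqrt{I} = \sqrt{I} \left(-17 + 2 I\right)$)
$4828 + E{\left(63 \right)} = 4828 + \sqrt{63} \left(-17 + 2 \cdot 63\right) = 4828 + 3 \sqrt{7} \left(-17 + 126\right) = 4828 + 3 \sqrt{7} \cdot 109 = 4828 + 327 \sqrt{7}$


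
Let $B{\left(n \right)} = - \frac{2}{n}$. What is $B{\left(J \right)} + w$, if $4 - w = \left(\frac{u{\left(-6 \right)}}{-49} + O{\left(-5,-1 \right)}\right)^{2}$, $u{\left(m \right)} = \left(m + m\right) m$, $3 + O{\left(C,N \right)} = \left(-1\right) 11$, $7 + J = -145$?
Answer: $- \frac{42934559}{182476} \approx -235.29$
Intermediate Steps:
$J = -152$ ($J = -7 - 145 = -152$)
$O{\left(C,N \right)} = -14$ ($O{\left(C,N \right)} = -3 - 11 = -14$)
$u{\left(m \right)} = 2 m^{2}$ ($u{\left(m \right)} = 2 m m = 2 m^{2}$)
$w = - \frac{564960}{2401}$ ($w = 4 - \left(\frac{2 \left(-6\right)^{2}}{-49} - 14\right)^{2} = 4 - \left(2 \cdot 36 \left(- \frac{1}{49}\right) - 14\right)^{2} = 4 - \left(72 \left(- \frac{1}{49}\right) - 14\right)^{2} = 4 - \left(- \frac{72}{49} - 14\right)^{2} = 4 - \left(- \frac{758}{49}\right)^{2} = 4 - \frac{574564}{2401} = - \frac{564960}{2401} \approx -235.3$)
$B{\left(J \right)} + w = - \frac{2}{-152} - \frac{564960}{2401} = \left(-2\right) \left(- \frac{1}{152}\right) - \frac{564960}{2401} = \frac{1}{76} - \frac{564960}{2401} = - \frac{42934559}{182476}$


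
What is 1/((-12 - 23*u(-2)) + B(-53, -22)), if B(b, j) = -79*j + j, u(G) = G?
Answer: 1/1750 ≈ 0.00057143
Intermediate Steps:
B(b, j) = -78*j
1/((-12 - 23*u(-2)) + B(-53, -22)) = 1/((-12 - 23*(-2)) - 78*(-22)) = 1/((-12 + 46) + 1716) = 1/(34 + 1716) = 1/1750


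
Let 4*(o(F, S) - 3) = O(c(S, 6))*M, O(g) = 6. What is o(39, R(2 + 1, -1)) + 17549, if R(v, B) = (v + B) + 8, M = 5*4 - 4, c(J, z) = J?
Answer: 17576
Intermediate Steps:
M = 16 (M = 20 - 4 = 16)
R(v, B) = 8 + B + v (R(v, B) = (B + v) + 8 = 8 + B + v)
o(F, S) = 27 (o(F, S) = 3 + (6*16)/4 = 3 + (¼)*96 = 3 + 24 = 27)
o(39, R(2 + 1, -1)) + 17549 = 27 + 17549 = 17576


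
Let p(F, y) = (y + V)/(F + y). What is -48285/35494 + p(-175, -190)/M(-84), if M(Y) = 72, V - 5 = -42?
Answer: -630436331/466391160 ≈ -1.3517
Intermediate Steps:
V = -37 (V = 5 - 42 = -37)
p(F, y) = (-37 + y)/(F + y) (p(F, y) = (y - 37)/(F + y) = (-37 + y)/(F + y))
-48285/35494 + p(-175, -190)/M(-84) = -48285/35494 + ((-37 - 190)/(-175 - 190))/72 = -48285*1/35494 + (-227/(-365))*(1/72) = -48285/35494 - 1/365*(-227)*(1/72) = -48285/35494 + (227/365)*(1/72) = -48285/35494 + 227/26280 = -630436331/466391160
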